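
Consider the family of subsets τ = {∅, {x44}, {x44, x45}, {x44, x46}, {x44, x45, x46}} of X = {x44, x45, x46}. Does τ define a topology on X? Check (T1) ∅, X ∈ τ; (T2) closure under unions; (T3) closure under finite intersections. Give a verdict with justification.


τ IS a topology on X.

Axiom (T1): ∅ ∈ τ? Yes; X ∈ τ? Yes.
Axiom (T2/T3): check pairwise unions and intersections of members of τ.
All pairwise intersections and unions checked — each lies in τ. Therefore τ satisfies (T1), (T2), (T3): it IS a topology on X.


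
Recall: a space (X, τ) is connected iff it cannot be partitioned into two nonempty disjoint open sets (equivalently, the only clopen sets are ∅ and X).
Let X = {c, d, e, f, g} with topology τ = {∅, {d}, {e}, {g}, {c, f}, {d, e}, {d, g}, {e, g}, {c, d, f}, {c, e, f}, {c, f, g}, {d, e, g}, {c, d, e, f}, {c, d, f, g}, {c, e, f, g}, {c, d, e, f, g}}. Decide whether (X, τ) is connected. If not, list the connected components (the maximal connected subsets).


(X, τ) is disconnected; components = [{d}, {e}, {g}, {c, f}].

Find clopen sets (U ∈ τ with X ∖ U ∈ τ):
  U = ∅, X ∖ U = {c, d, e, f, g} — both open, so U is clopen.
  U = {d}, X ∖ U = {c, e, f, g} — both open, so U is clopen.
  U = {e}, X ∖ U = {c, d, f, g} — both open, so U is clopen.
  U = {g}, X ∖ U = {c, d, e, f} — both open, so U is clopen.
  U = {c, f}, X ∖ U = {d, e, g} — both open, so U is clopen.
  U = {d, e}, X ∖ U = {c, f, g} — both open, so U is clopen.
  U = {d, g}, X ∖ U = {c, e, f} — both open, so U is clopen.
  U = {e, g}, X ∖ U = {c, d, f} — both open, so U is clopen.
  U = {c, d, f}, X ∖ U = {e, g} — both open, so U is clopen.
  U = {c, e, f}, X ∖ U = {d, g} — both open, so U is clopen.
  U = {c, f, g}, X ∖ U = {d, e} — both open, so U is clopen.
  U = {d, e, g}, X ∖ U = {c, f} — both open, so U is clopen.
  U = {c, d, e, f}, X ∖ U = {g} — both open, so U is clopen.
  U = {c, d, f, g}, X ∖ U = {e} — both open, so U is clopen.
  U = {c, e, f, g}, X ∖ U = {d} — both open, so U is clopen.
  U = {c, d, e, f, g}, X ∖ U = ∅ — both open, so U is clopen.
Nontrivial clopen(s) exist: e.g. {c, f, g}. So (X, τ) is disconnected.
Compute connected components by grouping points that agree on all clopens:
  component: {d}
  component: {e}
  component: {g}
  component: {c, f}


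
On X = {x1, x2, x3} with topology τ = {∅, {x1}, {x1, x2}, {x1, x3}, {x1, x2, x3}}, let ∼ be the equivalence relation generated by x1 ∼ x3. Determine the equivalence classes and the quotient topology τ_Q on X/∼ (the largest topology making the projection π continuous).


X/∼ = {[x1=x3], [x2]}; |τ_Q| = 3.

Equivalence classes: [x1=x3], [x2].
Quotient map π: X → X/∼ sends x1 ↦ [x1=x3], x2 ↦ [x2], x3 ↦ [x1=x3].
For each subset V ⊆ X/∼, compute π^{-1}(V) ⊆ X and check whether π^{-1}(V) ∈ τ. V is open in τ_Q iff π^{-1}(V) ∈ τ.
  V = {}: π^{-1}(V) = ∅ ∈ τ ✓.
  V = {[x1=x3]}: π^{-1}(V) = {x1, x3} ∈ τ ✓.
  V = {[x2]}: π^{-1}(V) = {x2} ∉ τ ✗.
  V = {[x1=x3], [x2]}: π^{-1}(V) = {x1, x2, x3} ∈ τ ✓.
Open sets in the quotient: τ_Q = {{}, {[x1=x3]}, {[x1=x3], [x2]}} (3 elements).


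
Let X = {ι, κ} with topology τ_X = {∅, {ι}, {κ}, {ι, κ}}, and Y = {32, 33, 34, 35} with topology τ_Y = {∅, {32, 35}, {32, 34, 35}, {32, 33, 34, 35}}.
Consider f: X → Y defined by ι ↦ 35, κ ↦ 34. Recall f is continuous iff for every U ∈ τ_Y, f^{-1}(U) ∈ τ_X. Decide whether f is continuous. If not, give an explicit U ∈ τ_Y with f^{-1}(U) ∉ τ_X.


f IS continuous.

Compute f^{-1}(U) for each U ∈ τ_Y:
  U = ∅: f^{-1}(U) = ∅ ∈ τ_X ✓.
  U = {32, 35}: f^{-1}(U) = {ι} ∈ τ_X ✓.
  U = {32, 34, 35}: f^{-1}(U) = {ι, κ} ∈ τ_X ✓.
  U = {32, 33, 34, 35}: f^{-1}(U) = {ι, κ} ∈ τ_X ✓.
Every preimage lies in τ_X, so f IS continuous.


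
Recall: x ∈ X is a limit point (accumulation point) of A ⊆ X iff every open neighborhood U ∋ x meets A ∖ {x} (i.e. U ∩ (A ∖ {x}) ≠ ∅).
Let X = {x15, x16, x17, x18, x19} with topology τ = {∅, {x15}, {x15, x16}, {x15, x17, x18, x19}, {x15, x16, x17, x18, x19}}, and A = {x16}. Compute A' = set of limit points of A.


A' = ∅

For each x ∈ X, list the open sets U ∈ τ with x ∈ U, then check whether U ∩ (A ∖ {x}) ≠ ∅ for every such U.
  x = x15: open {x15} ∋ x has {x15} ∩ (A ∖ {x15}) = ∅, so x is NOT a limit point.
  x = x16: open {x15, x16} ∋ x has {x15, x16} ∩ (A ∖ {x16}) = ∅, so x is NOT a limit point.
  x = x17: open {x15, x17, x18, x19} ∋ x has {x15, x17, x18, x19} ∩ (A ∖ {x17}) = ∅, so x is NOT a limit point.
  x = x18: open {x15, x17, x18, x19} ∋ x has {x15, x17, x18, x19} ∩ (A ∖ {x18}) = ∅, so x is NOT a limit point.
  x = x19: open {x15, x17, x18, x19} ∋ x has {x15, x17, x18, x19} ∩ (A ∖ {x19}) = ∅, so x is NOT a limit point.
Collecting: A' = ∅.


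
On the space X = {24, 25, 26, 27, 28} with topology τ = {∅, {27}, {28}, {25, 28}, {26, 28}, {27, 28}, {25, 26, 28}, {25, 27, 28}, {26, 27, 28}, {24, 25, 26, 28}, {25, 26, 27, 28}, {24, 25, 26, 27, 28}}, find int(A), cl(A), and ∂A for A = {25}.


int(A) = ∅, cl(A) = {24, 25}, ∂A = {24, 25}.

Closed sets in (X, τ) are complements of opens:
  closed(X, τ) = {∅, {24}, {27}, {24, 25}, {24, 26}, {24, 27}, {24, 25, 26}, {24, 25, 27}, {24, 26, 27}, {24, 25, 26, 27}, {24, 25, 26, 28}, {24, 25, 26, 27, 28}}.
int(A) = ⋃ {U ∈ τ : U ⊆ A}. Opens contained in A: ∅.
Taking the union of these: int(A) = ∅.
cl(A) = ⋂ {C closed : A ⊆ C}. Closed sets containing A: {24, 25}, {24, 25, 26}, {24, 25, 27}, {24, 25, 26, 27}, {24, 25, 26, 28}, {24, 25, 26, 27, 28}.
Intersecting these: cl(A) = {24, 25}.
∂A = cl(A) ∖ int(A) = {24, 25} ∖ ∅ = {24, 25}.


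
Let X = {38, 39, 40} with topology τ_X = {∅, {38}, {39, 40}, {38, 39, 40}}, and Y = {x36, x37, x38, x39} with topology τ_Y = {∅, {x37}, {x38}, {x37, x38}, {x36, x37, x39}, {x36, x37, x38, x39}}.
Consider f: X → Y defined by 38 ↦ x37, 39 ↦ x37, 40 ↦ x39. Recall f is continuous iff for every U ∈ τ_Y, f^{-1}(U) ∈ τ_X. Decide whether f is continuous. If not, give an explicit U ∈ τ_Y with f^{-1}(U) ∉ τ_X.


f is NOT continuous.

Compute f^{-1}(U) for each U ∈ τ_Y:
  U = ∅: f^{-1}(U) = ∅ ∈ τ_X ✓.
  U = {x37}: f^{-1}(U) = {38, 39} ∉ τ_X ✗.
  U = {x38}: f^{-1}(U) = ∅ ∈ τ_X ✓.
  U = {x37, x38}: f^{-1}(U) = {38, 39} ∉ τ_X ✗.
  U = {x36, x37, x39}: f^{-1}(U) = {38, 39, 40} ∈ τ_X ✓.
  U = {x36, x37, x38, x39}: f^{-1}(U) = {38, 39, 40} ∈ τ_X ✓.
Found U = {x37} with f^{-1}(U) = {38, 39} not in τ_X. Therefore f is NOT continuous.


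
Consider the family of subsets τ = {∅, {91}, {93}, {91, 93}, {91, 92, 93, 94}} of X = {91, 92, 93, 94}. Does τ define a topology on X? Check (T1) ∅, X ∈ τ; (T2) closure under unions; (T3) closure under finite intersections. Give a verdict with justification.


τ IS a topology on X.

Axiom (T1): ∅ ∈ τ? Yes; X ∈ τ? Yes.
Axiom (T2/T3): check pairwise unions and intersections of members of τ.
All pairwise intersections and unions checked — each lies in τ. Therefore τ satisfies (T1), (T2), (T3): it IS a topology on X.


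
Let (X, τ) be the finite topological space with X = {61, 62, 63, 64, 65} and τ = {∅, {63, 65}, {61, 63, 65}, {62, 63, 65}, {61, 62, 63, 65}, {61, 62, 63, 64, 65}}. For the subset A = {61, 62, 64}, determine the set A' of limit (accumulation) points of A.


A' = {64}

For each x ∈ X, list the open sets U ∈ τ with x ∈ U, then check whether U ∩ (A ∖ {x}) ≠ ∅ for every such U.
  x = 61: open {61, 63, 65} ∋ x has {61, 63, 65} ∩ (A ∖ {61}) = ∅, so x is NOT a limit point.
  x = 62: open {62, 63, 65} ∋ x has {62, 63, 65} ∩ (A ∖ {62}) = ∅, so x is NOT a limit point.
  x = 63: open {63, 65} ∋ x has {63, 65} ∩ (A ∖ {63}) = ∅, so x is NOT a limit point.
  x = 64: opens ∋ x are {61, 62, 63, 64, 65}; each meets A ∖ {64}, so x IS a limit point.
  x = 65: open {63, 65} ∋ x has {63, 65} ∩ (A ∖ {65}) = ∅, so x is NOT a limit point.
Collecting: A' = {64}.


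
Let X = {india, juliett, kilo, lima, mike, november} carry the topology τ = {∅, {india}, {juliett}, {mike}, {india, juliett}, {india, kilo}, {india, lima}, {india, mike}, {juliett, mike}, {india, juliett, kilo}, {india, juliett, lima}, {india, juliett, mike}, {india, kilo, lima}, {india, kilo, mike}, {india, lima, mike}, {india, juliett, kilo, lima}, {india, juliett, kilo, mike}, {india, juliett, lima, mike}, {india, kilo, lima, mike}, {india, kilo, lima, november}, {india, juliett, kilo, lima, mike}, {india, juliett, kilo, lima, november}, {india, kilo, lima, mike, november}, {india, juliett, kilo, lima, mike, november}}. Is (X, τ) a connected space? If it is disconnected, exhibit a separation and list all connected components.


(X, τ) is disconnected; components = [{juliett}, {mike}, {india, kilo, lima, november}].

Find clopen sets (U ∈ τ with X ∖ U ∈ τ):
  U = ∅, X ∖ U = {india, juliett, kilo, lima, mike, november} — both open, so U is clopen.
  U = {juliett}, X ∖ U = {india, kilo, lima, mike, november} — both open, so U is clopen.
  U = {mike}, X ∖ U = {india, juliett, kilo, lima, november} — both open, so U is clopen.
  U = {juliett, mike}, X ∖ U = {india, kilo, lima, november} — both open, so U is clopen.
  U = {india, kilo, lima, november}, X ∖ U = {juliett, mike} — both open, so U is clopen.
  U = {india, juliett, kilo, lima, november}, X ∖ U = {mike} — both open, so U is clopen.
  U = {india, kilo, lima, mike, november}, X ∖ U = {juliett} — both open, so U is clopen.
  U = {india, juliett, kilo, lima, mike, november}, X ∖ U = ∅ — both open, so U is clopen.
Nontrivial clopen(s) exist: e.g. {india, kilo, lima, mike, november}. So (X, τ) is disconnected.
Compute connected components by grouping points that agree on all clopens:
  component: {juliett}
  component: {mike}
  component: {india, kilo, lima, november}


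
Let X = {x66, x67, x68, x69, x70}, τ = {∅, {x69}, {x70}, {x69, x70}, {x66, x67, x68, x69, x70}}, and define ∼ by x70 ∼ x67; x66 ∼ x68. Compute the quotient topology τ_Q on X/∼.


X/∼ = {[x66=x68], [x67=x70], [x69]}; |τ_Q| = 3.

Equivalence classes: [x66=x68], [x67=x70], [x69].
Quotient map π: X → X/∼ sends x66 ↦ [x66=x68], x67 ↦ [x67=x70], x68 ↦ [x66=x68], x69 ↦ [x69], x70 ↦ [x67=x70].
For each subset V ⊆ X/∼, compute π^{-1}(V) ⊆ X and check whether π^{-1}(V) ∈ τ. V is open in τ_Q iff π^{-1}(V) ∈ τ.
  V = {}: π^{-1}(V) = ∅ ∈ τ ✓.
  V = {[x66=x68]}: π^{-1}(V) = {x66, x68} ∉ τ ✗.
  V = {[x67=x70]}: π^{-1}(V) = {x67, x70} ∉ τ ✗.
  V = {[x66=x68], [x67=x70]}: π^{-1}(V) = {x66, x67, x68, x70} ∉ τ ✗.
  V = {[x69]}: π^{-1}(V) = {x69} ∈ τ ✓.
  V = {[x66=x68], [x69]}: π^{-1}(V) = {x66, x68, x69} ∉ τ ✗.
  V = {[x67=x70], [x69]}: π^{-1}(V) = {x67, x69, x70} ∉ τ ✗.
  V = {[x66=x68], [x67=x70], [x69]}: π^{-1}(V) = {x66, x67, x68, x69, x70} ∈ τ ✓.
Open sets in the quotient: τ_Q = {{}, {[x69]}, {[x66=x68], [x67=x70], [x69]}} (3 elements).


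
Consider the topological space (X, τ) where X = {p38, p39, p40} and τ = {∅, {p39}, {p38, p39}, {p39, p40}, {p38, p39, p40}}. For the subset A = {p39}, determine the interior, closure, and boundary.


int(A) = {p39}, cl(A) = {p38, p39, p40}, ∂A = {p38, p40}.

Closed sets in (X, τ) are complements of opens:
  closed(X, τ) = {∅, {p38}, {p40}, {p38, p40}, {p38, p39, p40}}.
int(A) = ⋃ {U ∈ τ : U ⊆ A}. Opens contained in A: ∅, {p39}.
Taking the union of these: int(A) = {p39}.
cl(A) = ⋂ {C closed : A ⊆ C}. Closed sets containing A: {p38, p39, p40}.
Intersecting these: cl(A) = {p38, p39, p40}.
∂A = cl(A) ∖ int(A) = {p38, p39, p40} ∖ {p39} = {p38, p40}.


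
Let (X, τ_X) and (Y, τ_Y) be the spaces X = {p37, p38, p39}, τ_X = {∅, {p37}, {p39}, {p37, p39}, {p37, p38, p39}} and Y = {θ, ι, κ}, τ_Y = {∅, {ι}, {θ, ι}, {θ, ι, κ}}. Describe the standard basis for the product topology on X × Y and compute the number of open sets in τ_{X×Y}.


Basis B = {∅ × ∅, {p37} × {ι}, {p39} × {ι}, {p37} × {θ, ι}, {p37, p39} × {ι}, {p39} × {θ, ι}, {p37} × {θ, ι, κ}, {p37, p38, p39} × {ι}, {p39} × {θ, ι, κ}, {p37, p39} × {θ, ι}, {p37, p39} × {θ, ι, κ}, {p37, p38, p39} × {θ, ι}, {p37, p38, p39} × {θ, ι, κ}}; |τ_{X×Y}| = 30.

Enumerate products U × V with U ∈ τ_X, V ∈ τ_Y (deduplicated):
  ∅ × ∅ = {} (∅)
  {p37} × {ι} = {(p37,ι)}
  {p39} × {ι} = {(p39,ι)}
  {p37} × {θ, ι} = {(p37,θ), (p37,ι)}
  {p37, p39} × {ι} = {(p37,ι), (p39,ι)}
  {p39} × {θ, ι} = {(p39,θ), (p39,ι)}
  {p37} × {θ, ι, κ} = {(p37,θ), (p37,ι), (p37,κ)}
  {p37, p38, p39} × {ι} = {(p37,ι), (p38,ι), (p39,ι)}
  {p39} × {θ, ι, κ} = {(p39,θ), (p39,ι), (p39,κ)}
  {p37, p39} × {θ, ι} = {(p37,θ), (p37,ι), (p39,θ), (p39,ι)}
  {p37, p39} × {θ, ι, κ} = {(p37,θ), (p37,ι), (p37,κ), (p39,θ), (p39,ι), (p39,κ)}
  {p37, p38, p39} × {θ, ι} = {(p37,θ), (p37,ι), (p38,θ), (p38,ι), (p39,θ), (p39,ι)}
  {p37, p38, p39} × {θ, ι, κ} = {(p37,θ), (p37,ι), (p37,κ), (p38,θ), (p38,ι), (p38,κ), (p39,θ), (p39,ι), (p39,κ)}
These 13 distinct sets form the basis B.
Close under arbitrary unions to get τ_{X×Y}; counting gives |τ_{X×Y}| = 30.


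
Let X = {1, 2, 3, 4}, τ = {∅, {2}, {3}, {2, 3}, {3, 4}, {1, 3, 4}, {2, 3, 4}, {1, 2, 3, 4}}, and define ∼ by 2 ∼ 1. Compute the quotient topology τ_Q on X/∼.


X/∼ = {[1=2], [3], [4]}; |τ_Q| = 4.

Equivalence classes: [1=2], [3], [4].
Quotient map π: X → X/∼ sends 1 ↦ [1=2], 2 ↦ [1=2], 3 ↦ [3], 4 ↦ [4].
For each subset V ⊆ X/∼, compute π^{-1}(V) ⊆ X and check whether π^{-1}(V) ∈ τ. V is open in τ_Q iff π^{-1}(V) ∈ τ.
  V = {}: π^{-1}(V) = ∅ ∈ τ ✓.
  V = {[1=2]}: π^{-1}(V) = {1, 2} ∉ τ ✗.
  V = {[3]}: π^{-1}(V) = {3} ∈ τ ✓.
  V = {[1=2], [3]}: π^{-1}(V) = {1, 2, 3} ∉ τ ✗.
  V = {[4]}: π^{-1}(V) = {4} ∉ τ ✗.
  V = {[1=2], [4]}: π^{-1}(V) = {1, 2, 4} ∉ τ ✗.
  V = {[3], [4]}: π^{-1}(V) = {3, 4} ∈ τ ✓.
  V = {[1=2], [3], [4]}: π^{-1}(V) = {1, 2, 3, 4} ∈ τ ✓.
Open sets in the quotient: τ_Q = {{}, {[3]}, {[3], [4]}, {[1=2], [3], [4]}} (4 elements).


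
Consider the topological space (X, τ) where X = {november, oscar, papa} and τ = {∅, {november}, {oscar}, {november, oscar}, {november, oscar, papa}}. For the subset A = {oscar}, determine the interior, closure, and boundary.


int(A) = {oscar}, cl(A) = {oscar, papa}, ∂A = {papa}.

Closed sets in (X, τ) are complements of opens:
  closed(X, τ) = {∅, {papa}, {november, papa}, {oscar, papa}, {november, oscar, papa}}.
int(A) = ⋃ {U ∈ τ : U ⊆ A}. Opens contained in A: ∅, {oscar}.
Taking the union of these: int(A) = {oscar}.
cl(A) = ⋂ {C closed : A ⊆ C}. Closed sets containing A: {oscar, papa}, {november, oscar, papa}.
Intersecting these: cl(A) = {oscar, papa}.
∂A = cl(A) ∖ int(A) = {oscar, papa} ∖ {oscar} = {papa}.


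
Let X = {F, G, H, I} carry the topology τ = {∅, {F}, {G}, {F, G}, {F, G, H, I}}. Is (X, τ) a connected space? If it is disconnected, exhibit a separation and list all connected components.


(X, τ) is connected.

Find clopen sets (U ∈ τ with X ∖ U ∈ τ):
  U = ∅, X ∖ U = {F, G, H, I} — both open, so U is clopen.
  U = {F, G, H, I}, X ∖ U = ∅ — both open, so U is clopen.
Only trivial clopens (∅ and X) exist, so (X, τ) is connected.
Compute connected components by grouping points that agree on all clopens:
  component: {F, G, H, I}


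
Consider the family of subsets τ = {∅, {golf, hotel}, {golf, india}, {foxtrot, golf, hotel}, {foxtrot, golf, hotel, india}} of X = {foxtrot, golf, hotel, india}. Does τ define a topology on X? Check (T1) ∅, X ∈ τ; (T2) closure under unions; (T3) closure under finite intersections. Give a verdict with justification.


τ is NOT a topology on X.

Axiom (T1): ∅ ∈ τ? Yes; X ∈ τ? Yes.
Axiom (T2/T3): check pairwise unions and intersections of members of τ.
Counterexample for (T3): {golf, hotel} ∩ {golf, india} = {golf} ∉ τ. Therefore τ is NOT a topology.


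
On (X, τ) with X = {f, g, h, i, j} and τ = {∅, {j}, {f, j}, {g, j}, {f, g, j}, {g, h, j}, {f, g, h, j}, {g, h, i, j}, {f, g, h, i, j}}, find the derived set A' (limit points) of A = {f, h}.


A' = {i}

For each x ∈ X, list the open sets U ∈ τ with x ∈ U, then check whether U ∩ (A ∖ {x}) ≠ ∅ for every such U.
  x = f: open {f, j} ∋ x has {f, j} ∩ (A ∖ {f}) = ∅, so x is NOT a limit point.
  x = g: open {g, j} ∋ x has {g, j} ∩ (A ∖ {g}) = ∅, so x is NOT a limit point.
  x = h: open {g, h, j} ∋ x has {g, h, j} ∩ (A ∖ {h}) = ∅, so x is NOT a limit point.
  x = i: opens ∋ x are {g, h, i, j}, {f, g, h, i, j}; each meets A ∖ {i}, so x IS a limit point.
  x = j: open {j} ∋ x has {j} ∩ (A ∖ {j}) = ∅, so x is NOT a limit point.
Collecting: A' = {i}.


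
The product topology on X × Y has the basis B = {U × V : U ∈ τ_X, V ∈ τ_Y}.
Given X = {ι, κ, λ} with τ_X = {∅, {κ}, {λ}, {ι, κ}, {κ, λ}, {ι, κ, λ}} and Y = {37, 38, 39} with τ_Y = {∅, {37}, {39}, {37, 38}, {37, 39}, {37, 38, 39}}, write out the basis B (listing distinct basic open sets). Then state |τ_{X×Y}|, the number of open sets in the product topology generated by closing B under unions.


Basis B = {∅ × ∅, {κ} × {37}, {κ} × {39}, {λ} × {37}, {λ} × {39}, {ι, κ} × {37}, {ι, κ} × {39}, {κ} × {37, 38}, {κ} × {37, 39}, {κ, λ} × {37}, {κ, λ} × {39}, {λ} × {37, 38}, {λ} × {37, 39}, {ι, κ, λ} × {37}, {ι, κ, λ} × {39}, {κ} × {37, 38, 39}, {λ} × {37, 38, 39}, {ι, κ} × {37, 38}, {ι, κ} × {37, 39}, {κ, λ} × {37, 38}, {κ, λ} × {37, 39}, {ι, κ} × {37, 38, 39}, {ι, κ, λ} × {37, 38}, {ι, κ, λ} × {37, 39}, {κ, λ} × {37, 38, 39}, {ι, κ, λ} × {37, 38, 39}}; |τ_{X×Y}| = 108.

Enumerate products U × V with U ∈ τ_X, V ∈ τ_Y (deduplicated):
  ∅ × ∅ = {} (∅)
  {κ} × {37} = {(κ,37)}
  {κ} × {39} = {(κ,39)}
  {λ} × {37} = {(λ,37)}
  {λ} × {39} = {(λ,39)}
  {ι, κ} × {37} = {(ι,37), (κ,37)}
  {ι, κ} × {39} = {(ι,39), (κ,39)}
  {κ} × {37, 38} = {(κ,37), (κ,38)}
  {κ} × {37, 39} = {(κ,37), (κ,39)}
  {κ, λ} × {37} = {(κ,37), (λ,37)}
  {κ, λ} × {39} = {(κ,39), (λ,39)}
  {λ} × {37, 38} = {(λ,37), (λ,38)}
  {λ} × {37, 39} = {(λ,37), (λ,39)}
  {ι, κ, λ} × {37} = {(ι,37), (κ,37), (λ,37)}
  {ι, κ, λ} × {39} = {(ι,39), (κ,39), (λ,39)}
  {κ} × {37, 38, 39} = {(κ,37), (κ,38), (κ,39)}
  {λ} × {37, 38, 39} = {(λ,37), (λ,38), (λ,39)}
  {ι, κ} × {37, 38} = {(ι,37), (ι,38), (κ,37), (κ,38)}
  {ι, κ} × {37, 39} = {(ι,37), (ι,39), (κ,37), (κ,39)}
  {κ, λ} × {37, 38} = {(κ,37), (κ,38), (λ,37), (λ,38)}
  {κ, λ} × {37, 39} = {(κ,37), (κ,39), (λ,37), (λ,39)}
  {ι, κ} × {37, 38, 39} = {(ι,37), (ι,38), (ι,39), (κ,37), (κ,38), (κ,39)}
  {ι, κ, λ} × {37, 38} = {(ι,37), (ι,38), (κ,37), (κ,38), (λ,37), (λ,38)}
  {ι, κ, λ} × {37, 39} = {(ι,37), (ι,39), (κ,37), (κ,39), (λ,37), (λ,39)}
  {κ, λ} × {37, 38, 39} = {(κ,37), (κ,38), (κ,39), (λ,37), (λ,38), (λ,39)}
  {ι, κ, λ} × {37, 38, 39} = {(ι,37), (ι,38), (ι,39), (κ,37), (κ,38), (κ,39), (λ,37), (λ,38), (λ,39)}
These 26 distinct sets form the basis B.
Close under arbitrary unions to get τ_{X×Y}; counting gives |τ_{X×Y}| = 108.


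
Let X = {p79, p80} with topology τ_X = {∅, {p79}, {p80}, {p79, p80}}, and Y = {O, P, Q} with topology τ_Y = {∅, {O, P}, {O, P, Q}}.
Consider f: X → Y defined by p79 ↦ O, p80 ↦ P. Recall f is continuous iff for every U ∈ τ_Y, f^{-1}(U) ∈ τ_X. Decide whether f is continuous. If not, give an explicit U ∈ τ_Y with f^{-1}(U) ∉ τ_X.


f IS continuous.

Compute f^{-1}(U) for each U ∈ τ_Y:
  U = ∅: f^{-1}(U) = ∅ ∈ τ_X ✓.
  U = {O, P}: f^{-1}(U) = {p79, p80} ∈ τ_X ✓.
  U = {O, P, Q}: f^{-1}(U) = {p79, p80} ∈ τ_X ✓.
Every preimage lies in τ_X, so f IS continuous.


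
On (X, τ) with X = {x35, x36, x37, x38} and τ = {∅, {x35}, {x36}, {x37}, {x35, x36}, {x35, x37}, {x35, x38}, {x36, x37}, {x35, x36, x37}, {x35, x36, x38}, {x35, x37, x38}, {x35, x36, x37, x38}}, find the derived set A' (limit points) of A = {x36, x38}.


A' = ∅

For each x ∈ X, list the open sets U ∈ τ with x ∈ U, then check whether U ∩ (A ∖ {x}) ≠ ∅ for every such U.
  x = x35: open {x35} ∋ x has {x35} ∩ (A ∖ {x35}) = ∅, so x is NOT a limit point.
  x = x36: open {x36} ∋ x has {x36} ∩ (A ∖ {x36}) = ∅, so x is NOT a limit point.
  x = x37: open {x37} ∋ x has {x37} ∩ (A ∖ {x37}) = ∅, so x is NOT a limit point.
  x = x38: open {x35, x38} ∋ x has {x35, x38} ∩ (A ∖ {x38}) = ∅, so x is NOT a limit point.
Collecting: A' = ∅.


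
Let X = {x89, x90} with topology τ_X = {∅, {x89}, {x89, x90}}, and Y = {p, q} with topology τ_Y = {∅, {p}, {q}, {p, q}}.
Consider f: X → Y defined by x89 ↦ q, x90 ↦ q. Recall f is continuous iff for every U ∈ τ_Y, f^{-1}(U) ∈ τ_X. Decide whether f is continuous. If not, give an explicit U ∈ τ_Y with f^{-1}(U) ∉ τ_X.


f IS continuous.

Compute f^{-1}(U) for each U ∈ τ_Y:
  U = ∅: f^{-1}(U) = ∅ ∈ τ_X ✓.
  U = {p}: f^{-1}(U) = ∅ ∈ τ_X ✓.
  U = {q}: f^{-1}(U) = {x89, x90} ∈ τ_X ✓.
  U = {p, q}: f^{-1}(U) = {x89, x90} ∈ τ_X ✓.
Every preimage lies in τ_X, so f IS continuous.


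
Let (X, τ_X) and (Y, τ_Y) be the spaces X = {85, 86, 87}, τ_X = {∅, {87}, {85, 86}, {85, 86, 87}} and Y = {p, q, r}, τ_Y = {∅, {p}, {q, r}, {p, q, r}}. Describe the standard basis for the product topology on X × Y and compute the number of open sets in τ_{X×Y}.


Basis B = {∅ × ∅, {87} × {p}, {85, 86} × {p}, {87} × {q, r}, {85, 86, 87} × {p}, {87} × {p, q, r}, {85, 86} × {q, r}, {85, 86} × {p, q, r}, {85, 86, 87} × {q, r}, {85, 86, 87} × {p, q, r}}; |τ_{X×Y}| = 16.

Enumerate products U × V with U ∈ τ_X, V ∈ τ_Y (deduplicated):
  ∅ × ∅ = {} (∅)
  {87} × {p} = {(87,p)}
  {85, 86} × {p} = {(85,p), (86,p)}
  {87} × {q, r} = {(87,q), (87,r)}
  {85, 86, 87} × {p} = {(85,p), (86,p), (87,p)}
  {87} × {p, q, r} = {(87,p), (87,q), (87,r)}
  {85, 86} × {q, r} = {(85,q), (85,r), (86,q), (86,r)}
  {85, 86} × {p, q, r} = {(85,p), (85,q), (85,r), (86,p), (86,q), (86,r)}
  {85, 86, 87} × {q, r} = {(85,q), (85,r), (86,q), (86,r), (87,q), (87,r)}
  {85, 86, 87} × {p, q, r} = {(85,p), (85,q), (85,r), (86,p), (86,q), (86,r), (87,p), (87,q), (87,r)}
These 10 distinct sets form the basis B.
Close under arbitrary unions to get τ_{X×Y}; counting gives |τ_{X×Y}| = 16.


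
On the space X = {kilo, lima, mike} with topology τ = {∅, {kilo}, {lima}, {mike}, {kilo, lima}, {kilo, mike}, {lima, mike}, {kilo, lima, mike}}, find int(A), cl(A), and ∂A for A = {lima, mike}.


int(A) = {lima, mike}, cl(A) = {lima, mike}, ∂A = ∅.

Closed sets in (X, τ) are complements of opens:
  closed(X, τ) = {∅, {kilo}, {lima}, {mike}, {kilo, lima}, {kilo, mike}, {lima, mike}, {kilo, lima, mike}}.
int(A) = ⋃ {U ∈ τ : U ⊆ A}. Opens contained in A: ∅, {lima}, {mike}, {lima, mike}.
Taking the union of these: int(A) = {lima, mike}.
cl(A) = ⋂ {C closed : A ⊆ C}. Closed sets containing A: {lima, mike}, {kilo, lima, mike}.
Intersecting these: cl(A) = {lima, mike}.
∂A = cl(A) ∖ int(A) = {lima, mike} ∖ {lima, mike} = ∅.


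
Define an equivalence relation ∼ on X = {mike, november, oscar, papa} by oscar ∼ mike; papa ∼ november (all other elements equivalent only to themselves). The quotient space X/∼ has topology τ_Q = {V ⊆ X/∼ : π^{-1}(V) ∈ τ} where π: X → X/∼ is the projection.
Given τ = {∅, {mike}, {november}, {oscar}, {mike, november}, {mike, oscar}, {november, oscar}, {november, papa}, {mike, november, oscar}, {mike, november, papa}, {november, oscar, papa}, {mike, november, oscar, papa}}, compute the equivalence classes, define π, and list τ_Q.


X/∼ = {[mike=oscar], [november=papa]}; |τ_Q| = 4.

Equivalence classes: [mike=oscar], [november=papa].
Quotient map π: X → X/∼ sends mike ↦ [mike=oscar], november ↦ [november=papa], oscar ↦ [mike=oscar], papa ↦ [november=papa].
For each subset V ⊆ X/∼, compute π^{-1}(V) ⊆ X and check whether π^{-1}(V) ∈ τ. V is open in τ_Q iff π^{-1}(V) ∈ τ.
  V = {}: π^{-1}(V) = ∅ ∈ τ ✓.
  V = {[mike=oscar]}: π^{-1}(V) = {mike, oscar} ∈ τ ✓.
  V = {[november=papa]}: π^{-1}(V) = {november, papa} ∈ τ ✓.
  V = {[mike=oscar], [november=papa]}: π^{-1}(V) = {mike, november, oscar, papa} ∈ τ ✓.
Open sets in the quotient: τ_Q = {{}, {[mike=oscar]}, {[november=papa]}, {[mike=oscar], [november=papa]}} (4 elements).


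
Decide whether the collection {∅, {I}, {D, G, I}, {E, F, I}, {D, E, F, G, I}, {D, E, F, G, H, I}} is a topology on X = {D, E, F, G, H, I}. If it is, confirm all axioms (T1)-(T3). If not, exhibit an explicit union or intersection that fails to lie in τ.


τ IS a topology on X.

Axiom (T1): ∅ ∈ τ? Yes; X ∈ τ? Yes.
Axiom (T2/T3): check pairwise unions and intersections of members of τ.
All pairwise intersections and unions checked — each lies in τ. Therefore τ satisfies (T1), (T2), (T3): it IS a topology on X.


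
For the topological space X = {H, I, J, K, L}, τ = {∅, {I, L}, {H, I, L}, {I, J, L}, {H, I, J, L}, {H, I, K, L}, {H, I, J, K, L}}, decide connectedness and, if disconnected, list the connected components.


(X, τ) is connected.

Find clopen sets (U ∈ τ with X ∖ U ∈ τ):
  U = ∅, X ∖ U = {H, I, J, K, L} — both open, so U is clopen.
  U = {H, I, J, K, L}, X ∖ U = ∅ — both open, so U is clopen.
Only trivial clopens (∅ and X) exist, so (X, τ) is connected.
Compute connected components by grouping points that agree on all clopens:
  component: {H, I, J, K, L}


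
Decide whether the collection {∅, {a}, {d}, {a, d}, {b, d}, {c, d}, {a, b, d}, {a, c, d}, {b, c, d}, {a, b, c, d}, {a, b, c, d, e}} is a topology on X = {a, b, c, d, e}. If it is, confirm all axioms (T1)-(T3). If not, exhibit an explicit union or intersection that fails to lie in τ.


τ IS a topology on X.

Axiom (T1): ∅ ∈ τ? Yes; X ∈ τ? Yes.
Axiom (T2/T3): check pairwise unions and intersections of members of τ.
All pairwise intersections and unions checked — each lies in τ. Therefore τ satisfies (T1), (T2), (T3): it IS a topology on X.


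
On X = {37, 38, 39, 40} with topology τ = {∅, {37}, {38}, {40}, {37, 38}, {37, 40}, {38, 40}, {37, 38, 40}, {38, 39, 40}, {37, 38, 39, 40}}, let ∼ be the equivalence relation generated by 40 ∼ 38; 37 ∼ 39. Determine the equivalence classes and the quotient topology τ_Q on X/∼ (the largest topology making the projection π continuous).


X/∼ = {[37=39], [38=40]}; |τ_Q| = 3.

Equivalence classes: [37=39], [38=40].
Quotient map π: X → X/∼ sends 37 ↦ [37=39], 38 ↦ [38=40], 39 ↦ [37=39], 40 ↦ [38=40].
For each subset V ⊆ X/∼, compute π^{-1}(V) ⊆ X and check whether π^{-1}(V) ∈ τ. V is open in τ_Q iff π^{-1}(V) ∈ τ.
  V = {}: π^{-1}(V) = ∅ ∈ τ ✓.
  V = {[37=39]}: π^{-1}(V) = {37, 39} ∉ τ ✗.
  V = {[38=40]}: π^{-1}(V) = {38, 40} ∈ τ ✓.
  V = {[37=39], [38=40]}: π^{-1}(V) = {37, 38, 39, 40} ∈ τ ✓.
Open sets in the quotient: τ_Q = {{}, {[38=40]}, {[37=39], [38=40]}} (3 elements).


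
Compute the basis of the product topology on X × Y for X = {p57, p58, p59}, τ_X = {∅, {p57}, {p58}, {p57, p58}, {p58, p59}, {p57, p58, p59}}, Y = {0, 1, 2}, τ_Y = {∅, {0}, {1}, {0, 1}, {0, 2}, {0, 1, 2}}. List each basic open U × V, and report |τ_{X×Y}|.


Basis B = {∅ × ∅, {p57} × {0}, {p57} × {1}, {p58} × {0}, {p58} × {1}, {p57} × {0, 1}, {p57} × {0, 2}, {p57, p58} × {0}, {p57, p58} × {1}, {p58} × {0, 1}, {p58} × {0, 2}, {p58, p59} × {0}, {p58, p59} × {1}, {p57} × {0, 1, 2}, {p57, p58, p59} × {0}, {p57, p58, p59} × {1}, {p58} × {0, 1, 2}, {p57, p58} × {0, 1}, {p57, p58} × {0, 2}, {p58, p59} × {0, 1}, {p58, p59} × {0, 2}, {p57, p58} × {0, 1, 2}, {p57, p58, p59} × {0, 1}, {p57, p58, p59} × {0, 2}, {p58, p59} × {0, 1, 2}, {p57, p58, p59} × {0, 1, 2}}; |τ_{X×Y}| = 108.

Enumerate products U × V with U ∈ τ_X, V ∈ τ_Y (deduplicated):
  ∅ × ∅ = {} (∅)
  {p57} × {0} = {(p57,0)}
  {p57} × {1} = {(p57,1)}
  {p58} × {0} = {(p58,0)}
  {p58} × {1} = {(p58,1)}
  {p57} × {0, 1} = {(p57,0), (p57,1)}
  {p57} × {0, 2} = {(p57,0), (p57,2)}
  {p57, p58} × {0} = {(p57,0), (p58,0)}
  {p57, p58} × {1} = {(p57,1), (p58,1)}
  {p58} × {0, 1} = {(p58,0), (p58,1)}
  {p58} × {0, 2} = {(p58,0), (p58,2)}
  {p58, p59} × {0} = {(p58,0), (p59,0)}
  {p58, p59} × {1} = {(p58,1), (p59,1)}
  {p57} × {0, 1, 2} = {(p57,0), (p57,1), (p57,2)}
  {p57, p58, p59} × {0} = {(p57,0), (p58,0), (p59,0)}
  {p57, p58, p59} × {1} = {(p57,1), (p58,1), (p59,1)}
  {p58} × {0, 1, 2} = {(p58,0), (p58,1), (p58,2)}
  {p57, p58} × {0, 1} = {(p57,0), (p57,1), (p58,0), (p58,1)}
  {p57, p58} × {0, 2} = {(p57,0), (p57,2), (p58,0), (p58,2)}
  {p58, p59} × {0, 1} = {(p58,0), (p58,1), (p59,0), (p59,1)}
  {p58, p59} × {0, 2} = {(p58,0), (p58,2), (p59,0), (p59,2)}
  {p57, p58} × {0, 1, 2} = {(p57,0), (p57,1), (p57,2), (p58,0), (p58,1), (p58,2)}
  {p57, p58, p59} × {0, 1} = {(p57,0), (p57,1), (p58,0), (p58,1), (p59,0), (p59,1)}
  {p57, p58, p59} × {0, 2} = {(p57,0), (p57,2), (p58,0), (p58,2), (p59,0), (p59,2)}
  {p58, p59} × {0, 1, 2} = {(p58,0), (p58,1), (p58,2), (p59,0), (p59,1), (p59,2)}
  {p57, p58, p59} × {0, 1, 2} = {(p57,0), (p57,1), (p57,2), (p58,0), (p58,1), (p58,2), (p59,0), (p59,1), (p59,2)}
These 26 distinct sets form the basis B.
Close under arbitrary unions to get τ_{X×Y}; counting gives |τ_{X×Y}| = 108.


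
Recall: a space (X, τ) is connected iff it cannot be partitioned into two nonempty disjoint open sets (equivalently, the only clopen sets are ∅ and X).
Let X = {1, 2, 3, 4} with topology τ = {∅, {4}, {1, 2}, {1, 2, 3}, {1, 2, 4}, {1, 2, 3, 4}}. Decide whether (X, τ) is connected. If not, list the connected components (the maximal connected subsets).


(X, τ) is disconnected; components = [{4}, {1, 2, 3}].

Find clopen sets (U ∈ τ with X ∖ U ∈ τ):
  U = ∅, X ∖ U = {1, 2, 3, 4} — both open, so U is clopen.
  U = {4}, X ∖ U = {1, 2, 3} — both open, so U is clopen.
  U = {1, 2, 3}, X ∖ U = {4} — both open, so U is clopen.
  U = {1, 2, 3, 4}, X ∖ U = ∅ — both open, so U is clopen.
Nontrivial clopen(s) exist: e.g. {1, 2, 3}. So (X, τ) is disconnected.
Compute connected components by grouping points that agree on all clopens:
  component: {4}
  component: {1, 2, 3}


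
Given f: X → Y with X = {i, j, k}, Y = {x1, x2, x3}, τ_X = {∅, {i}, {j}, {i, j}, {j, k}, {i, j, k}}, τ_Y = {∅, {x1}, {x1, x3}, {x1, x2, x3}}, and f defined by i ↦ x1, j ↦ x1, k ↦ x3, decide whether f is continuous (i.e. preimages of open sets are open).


f IS continuous.

Compute f^{-1}(U) for each U ∈ τ_Y:
  U = ∅: f^{-1}(U) = ∅ ∈ τ_X ✓.
  U = {x1}: f^{-1}(U) = {i, j} ∈ τ_X ✓.
  U = {x1, x3}: f^{-1}(U) = {i, j, k} ∈ τ_X ✓.
  U = {x1, x2, x3}: f^{-1}(U) = {i, j, k} ∈ τ_X ✓.
Every preimage lies in τ_X, so f IS continuous.


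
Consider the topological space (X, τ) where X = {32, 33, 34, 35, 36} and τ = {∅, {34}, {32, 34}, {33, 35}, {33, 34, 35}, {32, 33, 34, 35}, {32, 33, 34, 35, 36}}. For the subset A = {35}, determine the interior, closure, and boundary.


int(A) = ∅, cl(A) = {33, 35, 36}, ∂A = {33, 35, 36}.

Closed sets in (X, τ) are complements of opens:
  closed(X, τ) = {∅, {36}, {32, 36}, {32, 34, 36}, {33, 35, 36}, {32, 33, 35, 36}, {32, 33, 34, 35, 36}}.
int(A) = ⋃ {U ∈ τ : U ⊆ A}. Opens contained in A: ∅.
Taking the union of these: int(A) = ∅.
cl(A) = ⋂ {C closed : A ⊆ C}. Closed sets containing A: {33, 35, 36}, {32, 33, 35, 36}, {32, 33, 34, 35, 36}.
Intersecting these: cl(A) = {33, 35, 36}.
∂A = cl(A) ∖ int(A) = {33, 35, 36} ∖ ∅ = {33, 35, 36}.


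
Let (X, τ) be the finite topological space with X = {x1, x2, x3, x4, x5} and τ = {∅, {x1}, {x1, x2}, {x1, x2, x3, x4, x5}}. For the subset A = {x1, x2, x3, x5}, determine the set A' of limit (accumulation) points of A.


A' = {x2, x3, x4, x5}

For each x ∈ X, list the open sets U ∈ τ with x ∈ U, then check whether U ∩ (A ∖ {x}) ≠ ∅ for every such U.
  x = x1: open {x1} ∋ x has {x1} ∩ (A ∖ {x1}) = ∅, so x is NOT a limit point.
  x = x2: opens ∋ x are {x1, x2}, {x1, x2, x3, x4, x5}; each meets A ∖ {x2}, so x IS a limit point.
  x = x3: opens ∋ x are {x1, x2, x3, x4, x5}; each meets A ∖ {x3}, so x IS a limit point.
  x = x4: opens ∋ x are {x1, x2, x3, x4, x5}; each meets A ∖ {x4}, so x IS a limit point.
  x = x5: opens ∋ x are {x1, x2, x3, x4, x5}; each meets A ∖ {x5}, so x IS a limit point.
Collecting: A' = {x2, x3, x4, x5}.


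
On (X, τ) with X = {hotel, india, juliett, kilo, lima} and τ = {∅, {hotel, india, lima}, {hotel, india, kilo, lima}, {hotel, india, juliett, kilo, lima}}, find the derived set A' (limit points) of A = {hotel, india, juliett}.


A' = {hotel, india, juliett, kilo, lima}

For each x ∈ X, list the open sets U ∈ τ with x ∈ U, then check whether U ∩ (A ∖ {x}) ≠ ∅ for every such U.
  x = hotel: opens ∋ x are {hotel, india, lima}, {hotel, india, kilo, lima}, {hotel, india, juliett, kilo, lima}; each meets A ∖ {hotel}, so x IS a limit point.
  x = india: opens ∋ x are {hotel, india, lima}, {hotel, india, kilo, lima}, {hotel, india, juliett, kilo, lima}; each meets A ∖ {india}, so x IS a limit point.
  x = juliett: opens ∋ x are {hotel, india, juliett, kilo, lima}; each meets A ∖ {juliett}, so x IS a limit point.
  x = kilo: opens ∋ x are {hotel, india, kilo, lima}, {hotel, india, juliett, kilo, lima}; each meets A ∖ {kilo}, so x IS a limit point.
  x = lima: opens ∋ x are {hotel, india, lima}, {hotel, india, kilo, lima}, {hotel, india, juliett, kilo, lima}; each meets A ∖ {lima}, so x IS a limit point.
Collecting: A' = {hotel, india, juliett, kilo, lima}.


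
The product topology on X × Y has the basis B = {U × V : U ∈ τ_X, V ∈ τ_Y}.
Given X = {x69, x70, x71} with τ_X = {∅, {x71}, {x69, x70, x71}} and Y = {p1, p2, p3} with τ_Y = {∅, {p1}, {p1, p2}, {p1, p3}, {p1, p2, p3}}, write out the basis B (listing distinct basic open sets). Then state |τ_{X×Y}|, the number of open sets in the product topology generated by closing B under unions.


Basis B = {∅ × ∅, {x71} × {p1}, {x71} × {p1, p2}, {x71} × {p1, p3}, {x69, x70, x71} × {p1}, {x71} × {p1, p2, p3}, {x69, x70, x71} × {p1, p2}, {x69, x70, x71} × {p1, p3}, {x69, x70, x71} × {p1, p2, p3}}; |τ_{X×Y}| = 14.

Enumerate products U × V with U ∈ τ_X, V ∈ τ_Y (deduplicated):
  ∅ × ∅ = {} (∅)
  {x71} × {p1} = {(x71,p1)}
  {x71} × {p1, p2} = {(x71,p1), (x71,p2)}
  {x71} × {p1, p3} = {(x71,p1), (x71,p3)}
  {x69, x70, x71} × {p1} = {(x69,p1), (x70,p1), (x71,p1)}
  {x71} × {p1, p2, p3} = {(x71,p1), (x71,p2), (x71,p3)}
  {x69, x70, x71} × {p1, p2} = {(x69,p1), (x69,p2), (x70,p1), (x70,p2), (x71,p1), (x71,p2)}
  {x69, x70, x71} × {p1, p3} = {(x69,p1), (x69,p3), (x70,p1), (x70,p3), (x71,p1), (x71,p3)}
  {x69, x70, x71} × {p1, p2, p3} = {(x69,p1), (x69,p2), (x69,p3), (x70,p1), (x70,p2), (x70,p3), (x71,p1), (x71,p2), (x71,p3)}
These 9 distinct sets form the basis B.
Close under arbitrary unions to get τ_{X×Y}; counting gives |τ_{X×Y}| = 14.


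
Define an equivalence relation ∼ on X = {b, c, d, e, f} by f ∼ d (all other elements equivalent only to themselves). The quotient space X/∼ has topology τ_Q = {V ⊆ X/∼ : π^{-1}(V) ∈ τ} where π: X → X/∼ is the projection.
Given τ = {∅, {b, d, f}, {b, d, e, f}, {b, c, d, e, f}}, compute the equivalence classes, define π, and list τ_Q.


X/∼ = {[b], [c], [d=f], [e]}; |τ_Q| = 4.

Equivalence classes: [b], [c], [d=f], [e].
Quotient map π: X → X/∼ sends b ↦ [b], c ↦ [c], d ↦ [d=f], e ↦ [e], f ↦ [d=f].
For each subset V ⊆ X/∼, compute π^{-1}(V) ⊆ X and check whether π^{-1}(V) ∈ τ. V is open in τ_Q iff π^{-1}(V) ∈ τ.
  V = {}: π^{-1}(V) = ∅ ∈ τ ✓.
  V = {[b]}: π^{-1}(V) = {b} ∉ τ ✗.
  V = {[c]}: π^{-1}(V) = {c} ∉ τ ✗.
  V = {[b], [c]}: π^{-1}(V) = {b, c} ∉ τ ✗.
  V = {[d=f]}: π^{-1}(V) = {d, f} ∉ τ ✗.
  V = {[b], [d=f]}: π^{-1}(V) = {b, d, f} ∈ τ ✓.
  V = {[c], [d=f]}: π^{-1}(V) = {c, d, f} ∉ τ ✗.
  V = {[b], [c], [d=f]}: π^{-1}(V) = {b, c, d, f} ∉ τ ✗.
  V = {[e]}: π^{-1}(V) = {e} ∉ τ ✗.
  V = {[b], [e]}: π^{-1}(V) = {b, e} ∉ τ ✗.
  V = {[c], [e]}: π^{-1}(V) = {c, e} ∉ τ ✗.
  V = {[b], [c], [e]}: π^{-1}(V) = {b, c, e} ∉ τ ✗.
  V = {[d=f], [e]}: π^{-1}(V) = {d, e, f} ∉ τ ✗.
  V = {[b], [d=f], [e]}: π^{-1}(V) = {b, d, e, f} ∈ τ ✓.
  V = {[c], [d=f], [e]}: π^{-1}(V) = {c, d, e, f} ∉ τ ✗.
  V = {[b], [c], [d=f], [e]}: π^{-1}(V) = {b, c, d, e, f} ∈ τ ✓.
Open sets in the quotient: τ_Q = {{}, {[b], [d=f]}, {[b], [d=f], [e]}, {[b], [c], [d=f], [e]}} (4 elements).


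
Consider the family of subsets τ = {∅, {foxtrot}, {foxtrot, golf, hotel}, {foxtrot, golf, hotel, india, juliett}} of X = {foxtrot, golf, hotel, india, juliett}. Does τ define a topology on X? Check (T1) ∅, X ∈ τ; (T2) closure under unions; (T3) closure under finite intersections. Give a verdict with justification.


τ IS a topology on X.

Axiom (T1): ∅ ∈ τ? Yes; X ∈ τ? Yes.
Axiom (T2/T3): check pairwise unions and intersections of members of τ.
All pairwise intersections and unions checked — each lies in τ. Therefore τ satisfies (T1), (T2), (T3): it IS a topology on X.


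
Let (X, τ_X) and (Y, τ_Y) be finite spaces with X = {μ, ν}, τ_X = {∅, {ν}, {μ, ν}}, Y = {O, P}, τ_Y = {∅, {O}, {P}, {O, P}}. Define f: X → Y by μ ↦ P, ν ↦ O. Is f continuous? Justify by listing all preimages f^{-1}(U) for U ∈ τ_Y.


f is NOT continuous.

Compute f^{-1}(U) for each U ∈ τ_Y:
  U = ∅: f^{-1}(U) = ∅ ∈ τ_X ✓.
  U = {O}: f^{-1}(U) = {ν} ∈ τ_X ✓.
  U = {P}: f^{-1}(U) = {μ} ∉ τ_X ✗.
  U = {O, P}: f^{-1}(U) = {μ, ν} ∈ τ_X ✓.
Found U = {P} with f^{-1}(U) = {μ} not in τ_X. Therefore f is NOT continuous.


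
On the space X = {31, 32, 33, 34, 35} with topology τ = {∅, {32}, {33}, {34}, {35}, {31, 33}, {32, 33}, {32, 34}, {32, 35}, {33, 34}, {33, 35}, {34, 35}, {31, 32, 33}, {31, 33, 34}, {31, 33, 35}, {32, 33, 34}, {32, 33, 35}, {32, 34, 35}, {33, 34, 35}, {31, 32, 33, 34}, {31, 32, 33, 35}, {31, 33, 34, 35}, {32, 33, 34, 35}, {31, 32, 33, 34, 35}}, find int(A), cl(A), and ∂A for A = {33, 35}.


int(A) = {33, 35}, cl(A) = {31, 33, 35}, ∂A = {31}.

Closed sets in (X, τ) are complements of opens:
  closed(X, τ) = {∅, {31}, {32}, {34}, {35}, {31, 32}, {31, 33}, {31, 34}, {31, 35}, {32, 34}, {32, 35}, {34, 35}, {31, 32, 33}, {31, 32, 34}, {31, 32, 35}, {31, 33, 34}, {31, 33, 35}, {31, 34, 35}, {32, 34, 35}, {31, 32, 33, 34}, {31, 32, 33, 35}, {31, 32, 34, 35}, {31, 33, 34, 35}, {31, 32, 33, 34, 35}}.
int(A) = ⋃ {U ∈ τ : U ⊆ A}. Opens contained in A: ∅, {33}, {35}, {33, 35}.
Taking the union of these: int(A) = {33, 35}.
cl(A) = ⋂ {C closed : A ⊆ C}. Closed sets containing A: {31, 33, 35}, {31, 32, 33, 35}, {31, 33, 34, 35}, {31, 32, 33, 34, 35}.
Intersecting these: cl(A) = {31, 33, 35}.
∂A = cl(A) ∖ int(A) = {31, 33, 35} ∖ {33, 35} = {31}.


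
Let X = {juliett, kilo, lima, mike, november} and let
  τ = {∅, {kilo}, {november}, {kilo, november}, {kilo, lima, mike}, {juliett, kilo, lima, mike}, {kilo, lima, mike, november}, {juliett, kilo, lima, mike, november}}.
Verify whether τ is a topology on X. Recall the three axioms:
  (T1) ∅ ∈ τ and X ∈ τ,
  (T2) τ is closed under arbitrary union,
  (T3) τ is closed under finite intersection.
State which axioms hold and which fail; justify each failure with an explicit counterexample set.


τ IS a topology on X.

Axiom (T1): ∅ ∈ τ? Yes; X ∈ τ? Yes.
Axiom (T2/T3): check pairwise unions and intersections of members of τ.
All pairwise intersections and unions checked — each lies in τ. Therefore τ satisfies (T1), (T2), (T3): it IS a topology on X.
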